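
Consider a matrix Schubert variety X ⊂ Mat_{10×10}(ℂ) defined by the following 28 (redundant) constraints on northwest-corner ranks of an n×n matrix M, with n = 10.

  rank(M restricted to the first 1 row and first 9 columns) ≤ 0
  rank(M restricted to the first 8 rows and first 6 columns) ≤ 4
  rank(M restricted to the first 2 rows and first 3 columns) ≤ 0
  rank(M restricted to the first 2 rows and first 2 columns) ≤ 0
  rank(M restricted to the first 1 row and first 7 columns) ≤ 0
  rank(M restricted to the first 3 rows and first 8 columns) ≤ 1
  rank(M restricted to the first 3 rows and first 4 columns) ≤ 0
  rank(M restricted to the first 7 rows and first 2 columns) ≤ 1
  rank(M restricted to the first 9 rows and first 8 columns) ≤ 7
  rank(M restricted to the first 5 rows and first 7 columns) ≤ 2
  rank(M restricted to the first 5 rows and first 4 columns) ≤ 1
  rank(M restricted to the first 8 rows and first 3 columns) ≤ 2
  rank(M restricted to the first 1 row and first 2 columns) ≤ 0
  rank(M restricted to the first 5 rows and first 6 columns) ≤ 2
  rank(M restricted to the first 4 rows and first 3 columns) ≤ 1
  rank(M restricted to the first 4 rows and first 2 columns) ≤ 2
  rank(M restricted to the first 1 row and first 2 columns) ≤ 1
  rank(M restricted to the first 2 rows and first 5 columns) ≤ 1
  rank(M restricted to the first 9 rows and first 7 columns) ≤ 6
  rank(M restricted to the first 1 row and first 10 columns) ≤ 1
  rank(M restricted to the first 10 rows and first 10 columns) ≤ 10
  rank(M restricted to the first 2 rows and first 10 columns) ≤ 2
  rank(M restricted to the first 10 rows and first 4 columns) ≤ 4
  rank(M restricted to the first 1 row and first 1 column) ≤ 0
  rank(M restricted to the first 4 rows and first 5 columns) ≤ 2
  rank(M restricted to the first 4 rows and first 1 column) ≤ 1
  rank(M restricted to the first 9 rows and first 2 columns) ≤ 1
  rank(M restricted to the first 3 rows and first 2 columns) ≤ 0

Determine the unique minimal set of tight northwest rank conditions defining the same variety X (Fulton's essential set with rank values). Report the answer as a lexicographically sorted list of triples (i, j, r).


Computing R[i][j] = min implied NW-rank bound (n=10, 28 conditions):

  0, 0, 0, 0, 0, 0, 0, 0, 0, 1
  0, 0, 0, 0, 1, 1, 1, 1, 1, 2
  0, 0, 0, 0, 1, 1, 1, 1, 2, 3
  1, 1, 1, 1, 2, 2, 2, 2, 3, 4
  1, 1, 1, 1, 2, 2, 2, 3, 4, 5
  1, 1, 2, 2, 3, 3, 3, 4, 5, 6
  1, 1, 2, 3, 4, 4, 4, 5, 6, 7
  1, 1, 2, 3, 4, 4, 5, 6, 7, 8
  1, 1, 2, 3, 4, 5, 6, 7, 8, 9
  1, 2, 3, 4, 5, 6, 7, 8, 9, 10

the unique w with this rank table is (10, 5, 9, 1, 8, 3, 4, 7, 6, 2).

|D(w)|=30, |Ess(w)|=7:

[(1, 9, 0), (3, 4, 0), (3, 8, 1), (5, 4, 1), (5, 7, 2), (8, 6, 4), (9, 2, 1)]


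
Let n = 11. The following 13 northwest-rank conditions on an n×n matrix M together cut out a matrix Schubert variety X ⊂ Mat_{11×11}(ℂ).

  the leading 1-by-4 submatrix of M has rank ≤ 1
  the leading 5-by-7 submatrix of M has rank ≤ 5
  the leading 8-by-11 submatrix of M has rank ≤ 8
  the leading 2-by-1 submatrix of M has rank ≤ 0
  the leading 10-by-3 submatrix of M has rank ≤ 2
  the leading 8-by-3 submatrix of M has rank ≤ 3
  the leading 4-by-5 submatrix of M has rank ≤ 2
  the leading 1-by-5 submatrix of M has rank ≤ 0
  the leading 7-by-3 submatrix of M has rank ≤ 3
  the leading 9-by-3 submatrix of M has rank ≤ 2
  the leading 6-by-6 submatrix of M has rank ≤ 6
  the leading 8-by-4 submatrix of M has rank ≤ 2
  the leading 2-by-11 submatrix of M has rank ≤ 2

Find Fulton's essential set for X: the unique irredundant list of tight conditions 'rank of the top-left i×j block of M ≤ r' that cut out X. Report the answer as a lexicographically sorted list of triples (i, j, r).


Reconstructing r_w from the 13 given conditions:

  R[1]: 0, 0, 0, 0, 0, 1, 1, 1, 1, 1, 1
  R[2]: 0, 1, 1, 1, 1, 2, 2, 2, 2, 2, 2
  R[3]: 1, 2, 2, 2, 2, 3, 3, 3, 3, 3, 3
  R[4]: 1, 2, 2, 2, 2, 3, 4, 4, 4, 4, 4
  R[5]: 1, 2, 2, 2, 3, 4, 5, 5, 5, 5, 5
  R[6]: 1, 2, 2, 2, 3, 4, 5, 6, 6, 6, 6
  R[7]: 1, 2, 2, 2, 3, 4, 5, 6, 7, 7, 7
  R[8]: 1, 2, 2, 2, 3, 4, 5, 6, 7, 8, 8
  R[9]: 1, 2, 2, 3, 4, 5, 6, 7, 8, 9, 9
  R[10]: 1, 2, 2, 3, 4, 5, 6, 7, 8, 9, 10
  R[11]: 1, 2, 3, 4, 5, 6, 7, 8, 9, 10, 11

the unique w with this rank table is (6, 2, 1, 7, 5, 8, 9, 10, 4, 11, 3).

5 SE-corners of the 19-cell Rothe diagram give Ess(w):

[(1, 5, 0), (2, 1, 0), (4, 5, 2), (8, 4, 2), (10, 3, 2)]


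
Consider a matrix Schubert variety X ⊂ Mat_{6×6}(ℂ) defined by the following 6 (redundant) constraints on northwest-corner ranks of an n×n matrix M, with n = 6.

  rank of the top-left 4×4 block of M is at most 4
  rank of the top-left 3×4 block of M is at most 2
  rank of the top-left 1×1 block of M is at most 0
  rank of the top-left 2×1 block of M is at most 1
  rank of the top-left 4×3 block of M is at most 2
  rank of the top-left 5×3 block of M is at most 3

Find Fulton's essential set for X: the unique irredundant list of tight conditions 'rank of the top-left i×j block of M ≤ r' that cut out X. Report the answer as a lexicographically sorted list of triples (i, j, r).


Propagating the 6 rank bounds to every northwest block:

  row 1: 0, 1, 1, 1, 1, 1
  row 2: 1, 2, 2, 2, 2, 2
  row 3: 1, 2, 2, 2, 3, 3
  row 4: 1, 2, 2, 3, 4, 4
  row 5: 1, 2, 3, 4, 5, 5
  row 6: 1, 2, 3, 4, 5, 6

second differences of R give the permutation w = (2, 1, 5, 4, 3, 6).

|D(w)|=4, |Ess(w)|=3:

[(1, 1, 0), (3, 4, 2), (4, 3, 2)]


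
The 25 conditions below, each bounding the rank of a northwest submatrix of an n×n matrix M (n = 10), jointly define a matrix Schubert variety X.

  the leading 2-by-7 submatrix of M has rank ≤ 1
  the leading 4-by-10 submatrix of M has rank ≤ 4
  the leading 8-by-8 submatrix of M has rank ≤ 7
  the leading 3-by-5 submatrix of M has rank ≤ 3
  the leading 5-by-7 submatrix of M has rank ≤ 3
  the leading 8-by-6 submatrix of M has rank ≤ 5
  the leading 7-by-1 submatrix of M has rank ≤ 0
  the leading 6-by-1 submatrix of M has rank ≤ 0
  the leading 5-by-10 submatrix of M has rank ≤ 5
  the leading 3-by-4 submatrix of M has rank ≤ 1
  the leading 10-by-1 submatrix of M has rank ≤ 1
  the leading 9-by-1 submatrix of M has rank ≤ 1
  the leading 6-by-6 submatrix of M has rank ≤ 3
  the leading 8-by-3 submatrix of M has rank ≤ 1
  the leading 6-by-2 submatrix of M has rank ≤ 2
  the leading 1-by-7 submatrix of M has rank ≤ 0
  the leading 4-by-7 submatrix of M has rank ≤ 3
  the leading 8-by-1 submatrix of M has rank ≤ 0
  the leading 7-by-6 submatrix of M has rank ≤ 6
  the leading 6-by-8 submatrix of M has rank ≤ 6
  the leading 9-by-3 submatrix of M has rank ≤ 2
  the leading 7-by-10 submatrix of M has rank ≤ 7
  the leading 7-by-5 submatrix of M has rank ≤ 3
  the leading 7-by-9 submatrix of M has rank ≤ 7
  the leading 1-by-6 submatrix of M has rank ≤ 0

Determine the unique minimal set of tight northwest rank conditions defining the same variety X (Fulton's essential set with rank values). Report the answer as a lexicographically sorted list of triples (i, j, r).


Recovering R(i,j) via the rank-extension bound from the 25 conditions:

  row 1: 0 0 0 0 0 0 0 1 1 1
  row 2: 0 1 1 1 1 1 1 2 2 2
  row 3: 0 1 1 1 2 2 2 3 3 3
  row 4: 0 1 1 2 3 3 3 4 4 4
  row 5: 0 1 1 2 3 3 3 4 5 5
  row 6: 0 1 1 2 3 3 4 5 6 6
  row 7: 0 1 1 2 3 4 5 6 7 7
  row 8: 0 1 1 2 3 4 5 6 7 8
  row 9: 1 2 2 3 4 5 6 7 8 9
  row 10: 1 2 3 4 5 6 7 8 9 10

second differences of R give the permutation w = (8, 2, 5, 4, 9, 7, 6, 10, 1, 3).

Fulton essential set (6 of the 24 Rothe cells):

[(1, 7, 0), (3, 4, 1), (5, 7, 3), (6, 6, 3), (8, 1, 0), (8, 3, 1)]


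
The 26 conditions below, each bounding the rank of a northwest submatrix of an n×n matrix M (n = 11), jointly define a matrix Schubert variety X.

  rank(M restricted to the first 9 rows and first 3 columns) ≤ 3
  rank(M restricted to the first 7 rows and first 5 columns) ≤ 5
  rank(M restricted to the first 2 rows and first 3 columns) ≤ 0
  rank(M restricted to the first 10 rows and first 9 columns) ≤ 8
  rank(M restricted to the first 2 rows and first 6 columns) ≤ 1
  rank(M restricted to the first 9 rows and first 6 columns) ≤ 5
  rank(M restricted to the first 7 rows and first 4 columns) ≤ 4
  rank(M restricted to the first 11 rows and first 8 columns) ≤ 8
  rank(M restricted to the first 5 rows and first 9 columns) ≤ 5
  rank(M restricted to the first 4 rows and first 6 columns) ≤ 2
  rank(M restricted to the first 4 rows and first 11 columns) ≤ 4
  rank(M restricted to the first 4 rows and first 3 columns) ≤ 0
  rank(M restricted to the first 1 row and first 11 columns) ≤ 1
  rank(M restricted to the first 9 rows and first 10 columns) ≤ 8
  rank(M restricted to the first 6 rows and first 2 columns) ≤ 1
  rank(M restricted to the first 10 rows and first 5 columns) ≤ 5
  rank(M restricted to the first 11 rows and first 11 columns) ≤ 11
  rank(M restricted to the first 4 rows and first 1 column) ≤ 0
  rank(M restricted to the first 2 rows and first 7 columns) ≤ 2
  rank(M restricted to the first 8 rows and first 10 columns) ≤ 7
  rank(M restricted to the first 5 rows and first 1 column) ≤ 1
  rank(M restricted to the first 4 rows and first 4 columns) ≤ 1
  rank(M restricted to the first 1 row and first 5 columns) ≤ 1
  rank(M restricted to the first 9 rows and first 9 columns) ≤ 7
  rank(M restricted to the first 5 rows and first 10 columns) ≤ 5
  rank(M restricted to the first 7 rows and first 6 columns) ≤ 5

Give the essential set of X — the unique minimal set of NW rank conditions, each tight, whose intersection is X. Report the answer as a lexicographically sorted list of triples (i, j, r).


Rank table r_w(11×11) implied by the 26 constraints:

  R[1]: 0 | 0 | 0 | 1 | 1 | 1 | 1 | 1 | 1 | 1 | 1
  R[2]: 0 | 0 | 0 | 1 | 1 | 1 | 2 | 2 | 2 | 2 | 2
  R[3]: 0 | 0 | 0 | 1 | 2 | 2 | 3 | 3 | 3 | 3 | 3
  R[4]: 0 | 0 | 0 | 1 | 2 | 2 | 3 | 4 | 4 | 4 | 4
  R[5]: 1 | 1 | 1 | 2 | 3 | 3 | 4 | 5 | 5 | 5 | 5
  R[6]: 1 | 1 | 2 | 3 | 4 | 4 | 5 | 6 | 6 | 6 | 6
  R[7]: 1 | 2 | 3 | 4 | 5 | 5 | 6 | 7 | 7 | 7 | 7
  R[8]: 1 | 2 | 3 | 4 | 5 | 5 | 6 | 7 | 7 | 7 | 8
  R[9]: 1 | 2 | 3 | 4 | 5 | 5 | 6 | 7 | 7 | 8 | 9
  R[10]: 1 | 2 | 3 | 4 | 5 | 6 | 7 | 8 | 8 | 9 | 10
  R[11]: 1 | 2 | 3 | 4 | 5 | 6 | 7 | 8 | 9 | 10 | 11

giving w = (4, 7, 5, 8, 1, 3, 2, 11, 10, 6, 9) via Δ²R.

D(w) has 21 cells with 7 SE-corners; essential set:

[(2, 6, 1), (4, 3, 0), (4, 6, 2), (6, 2, 1), (8, 10, 7), (9, 6, 5), (9, 9, 7)]


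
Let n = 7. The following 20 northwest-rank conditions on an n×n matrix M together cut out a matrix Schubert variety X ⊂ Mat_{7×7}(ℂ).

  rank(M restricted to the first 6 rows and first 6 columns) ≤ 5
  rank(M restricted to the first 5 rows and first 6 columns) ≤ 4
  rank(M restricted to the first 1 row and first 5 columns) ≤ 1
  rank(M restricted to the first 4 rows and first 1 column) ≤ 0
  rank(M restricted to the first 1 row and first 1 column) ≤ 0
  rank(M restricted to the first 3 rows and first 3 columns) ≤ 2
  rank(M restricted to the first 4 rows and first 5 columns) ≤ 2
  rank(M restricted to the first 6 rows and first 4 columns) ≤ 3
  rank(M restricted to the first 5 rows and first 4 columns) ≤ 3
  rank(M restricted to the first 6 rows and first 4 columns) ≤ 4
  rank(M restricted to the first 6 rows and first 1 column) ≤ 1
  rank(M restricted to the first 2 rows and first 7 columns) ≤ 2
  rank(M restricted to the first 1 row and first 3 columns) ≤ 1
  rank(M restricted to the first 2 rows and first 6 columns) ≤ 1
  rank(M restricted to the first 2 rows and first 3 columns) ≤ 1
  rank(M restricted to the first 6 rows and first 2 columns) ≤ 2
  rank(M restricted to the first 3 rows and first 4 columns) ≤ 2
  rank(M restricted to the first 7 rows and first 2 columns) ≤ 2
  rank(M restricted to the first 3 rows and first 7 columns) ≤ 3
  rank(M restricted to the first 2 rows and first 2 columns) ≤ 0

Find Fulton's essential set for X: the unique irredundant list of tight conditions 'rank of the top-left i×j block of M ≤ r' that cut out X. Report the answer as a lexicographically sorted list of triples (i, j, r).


Propagating the 20 rank bounds to every northwest block:

  0 0 1 1 1 1 1
  0 0 1 1 1 1 2
  0 1 2 2 2 2 3
  0 1 2 2 2 3 4
  1 2 3 3 3 4 5
  1 2 3 3 4 5 6
  1 2 3 4 5 6 7

giving w = (3, 7, 2, 6, 1, 5, 4) via Δ²R.

Fulton essential set (5 of the 12 Rothe cells):

[(2, 2, 0), (2, 6, 1), (4, 1, 0), (4, 5, 2), (6, 4, 3)]


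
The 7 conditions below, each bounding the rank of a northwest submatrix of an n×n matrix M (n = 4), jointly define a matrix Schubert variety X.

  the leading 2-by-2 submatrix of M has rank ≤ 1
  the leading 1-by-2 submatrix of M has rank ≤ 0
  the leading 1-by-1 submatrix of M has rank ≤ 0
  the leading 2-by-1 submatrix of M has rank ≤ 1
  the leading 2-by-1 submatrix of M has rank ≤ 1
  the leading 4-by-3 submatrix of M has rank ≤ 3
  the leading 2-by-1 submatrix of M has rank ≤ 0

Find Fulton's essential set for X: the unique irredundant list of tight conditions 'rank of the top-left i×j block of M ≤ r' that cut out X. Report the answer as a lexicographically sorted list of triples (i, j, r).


Reconstructing r_w from the 7 given conditions:

  i=1: 0, 0, 1, 1
  i=2: 0, 1, 2, 2
  i=3: 1, 2, 3, 3
  i=4: 1, 2, 3, 4

second differences of R give the permutation w = (3, 2, 1, 4).

Fulton essential set (2 of the 3 Rothe cells):

[(1, 2, 0), (2, 1, 0)]


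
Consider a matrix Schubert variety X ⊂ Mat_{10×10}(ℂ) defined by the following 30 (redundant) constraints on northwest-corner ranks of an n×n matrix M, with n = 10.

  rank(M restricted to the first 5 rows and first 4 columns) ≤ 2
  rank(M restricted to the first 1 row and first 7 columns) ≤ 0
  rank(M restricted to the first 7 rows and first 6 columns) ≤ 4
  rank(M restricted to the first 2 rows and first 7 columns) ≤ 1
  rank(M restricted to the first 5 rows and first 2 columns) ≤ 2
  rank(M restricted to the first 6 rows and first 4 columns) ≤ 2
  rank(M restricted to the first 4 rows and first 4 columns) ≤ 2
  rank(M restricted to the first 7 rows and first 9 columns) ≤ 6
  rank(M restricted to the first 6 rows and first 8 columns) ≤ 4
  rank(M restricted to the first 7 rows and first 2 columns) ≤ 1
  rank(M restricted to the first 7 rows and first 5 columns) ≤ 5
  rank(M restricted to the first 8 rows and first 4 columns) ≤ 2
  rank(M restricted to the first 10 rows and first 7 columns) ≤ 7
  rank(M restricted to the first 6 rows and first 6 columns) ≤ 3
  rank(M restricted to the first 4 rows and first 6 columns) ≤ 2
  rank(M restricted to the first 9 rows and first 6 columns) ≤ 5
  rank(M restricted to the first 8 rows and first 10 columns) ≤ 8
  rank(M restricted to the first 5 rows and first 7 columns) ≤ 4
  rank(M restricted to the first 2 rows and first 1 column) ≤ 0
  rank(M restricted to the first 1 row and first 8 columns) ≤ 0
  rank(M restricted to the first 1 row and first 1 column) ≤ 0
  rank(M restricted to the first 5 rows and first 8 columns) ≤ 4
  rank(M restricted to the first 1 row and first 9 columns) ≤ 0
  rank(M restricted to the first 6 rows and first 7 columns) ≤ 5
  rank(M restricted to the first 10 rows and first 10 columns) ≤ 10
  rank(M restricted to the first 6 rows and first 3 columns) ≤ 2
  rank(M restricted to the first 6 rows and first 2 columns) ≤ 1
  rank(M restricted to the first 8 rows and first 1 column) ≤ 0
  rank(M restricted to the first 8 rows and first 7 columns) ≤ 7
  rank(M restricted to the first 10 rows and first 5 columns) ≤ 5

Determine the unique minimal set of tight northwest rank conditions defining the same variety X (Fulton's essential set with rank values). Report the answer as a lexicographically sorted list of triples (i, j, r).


Propagating the 30 rank bounds to every northwest block:

  i=1: 0 0 0 0 0 0 0 0 0 1
  i=2: 0 1 1 1 1 1 1 1 1 2
  i=3: 0 1 2 2 2 2 2 2 2 3
  i=4: 0 1 2 2 2 2 3 3 3 4
  i=5: 0 1 2 2 3 3 4 4 4 5
  i=6: 0 1 2 2 3 3 4 4 5 6
  i=7: 0 1 2 2 3 4 5 5 6 7
  i=8: 0 1 2 2 3 4 5 6 7 8
  i=9: 1 2 3 3 4 5 6 7 8 9
  i=10: 1 2 3 4 5 6 7 8 9 10

hence w(1..10) = (10, 2, 3, 7, 5, 9, 6, 8, 1, 4).

Rothe diagram D(w) (25 cells), 6 SE-corners (essential conditions):

[(1, 9, 0), (4, 6, 2), (6, 6, 3), (6, 8, 4), (8, 1, 0), (8, 4, 2)]


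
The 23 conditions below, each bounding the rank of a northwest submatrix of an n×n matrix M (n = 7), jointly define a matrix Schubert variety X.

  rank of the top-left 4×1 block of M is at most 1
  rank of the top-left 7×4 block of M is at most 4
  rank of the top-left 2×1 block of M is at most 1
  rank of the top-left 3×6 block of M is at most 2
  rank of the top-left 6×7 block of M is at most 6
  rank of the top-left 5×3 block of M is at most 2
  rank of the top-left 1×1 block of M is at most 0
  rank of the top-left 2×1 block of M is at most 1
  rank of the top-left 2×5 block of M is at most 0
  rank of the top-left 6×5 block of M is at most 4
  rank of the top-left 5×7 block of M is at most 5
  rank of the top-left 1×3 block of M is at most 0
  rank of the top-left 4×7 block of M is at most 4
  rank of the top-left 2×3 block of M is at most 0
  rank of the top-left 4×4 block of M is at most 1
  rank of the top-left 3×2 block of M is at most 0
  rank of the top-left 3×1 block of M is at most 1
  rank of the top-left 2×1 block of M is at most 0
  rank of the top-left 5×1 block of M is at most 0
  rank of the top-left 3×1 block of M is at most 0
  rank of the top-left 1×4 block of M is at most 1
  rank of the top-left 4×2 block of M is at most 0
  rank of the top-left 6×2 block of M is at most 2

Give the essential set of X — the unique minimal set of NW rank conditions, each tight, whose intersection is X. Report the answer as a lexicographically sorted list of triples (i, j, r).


Propagating the 23 rank bounds to every northwest block:

  row 1: 0 | 0 | 0 | 0 | 0 | 1 | 1
  row 2: 0 | 0 | 0 | 0 | 0 | 1 | 2
  row 3: 0 | 0 | 1 | 1 | 1 | 2 | 3
  row 4: 0 | 0 | 1 | 1 | 2 | 3 | 4
  row 5: 0 | 1 | 2 | 2 | 3 | 4 | 5
  row 6: 1 | 2 | 3 | 3 | 4 | 5 | 6
  row 7: 1 | 2 | 3 | 4 | 5 | 6 | 7

reading off 1-entries of Δ²R: w = (6, 7, 3, 5, 2, 1, 4).

D(w) has 16 cells with 4 SE-corners; essential set:

[(2, 5, 0), (4, 2, 0), (4, 4, 1), (5, 1, 0)]


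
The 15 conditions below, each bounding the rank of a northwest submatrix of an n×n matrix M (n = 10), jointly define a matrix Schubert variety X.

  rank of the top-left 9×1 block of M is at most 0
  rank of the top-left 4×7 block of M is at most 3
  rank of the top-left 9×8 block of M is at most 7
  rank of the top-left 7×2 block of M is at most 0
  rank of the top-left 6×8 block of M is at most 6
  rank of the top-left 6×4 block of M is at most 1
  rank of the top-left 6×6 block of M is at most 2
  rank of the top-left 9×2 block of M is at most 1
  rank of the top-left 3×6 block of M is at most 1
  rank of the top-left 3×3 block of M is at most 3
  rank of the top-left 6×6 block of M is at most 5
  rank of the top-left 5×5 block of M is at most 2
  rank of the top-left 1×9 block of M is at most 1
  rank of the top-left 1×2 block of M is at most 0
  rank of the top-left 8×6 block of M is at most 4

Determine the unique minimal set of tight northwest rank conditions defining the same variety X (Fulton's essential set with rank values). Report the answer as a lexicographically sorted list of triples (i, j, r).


Propagating the 15 rank bounds to every northwest block:

  R[1]: 0 0 1 1 1 1 1 1 1 1
  R[2]: 0 0 1 1 1 1 2 2 2 2
  R[3]: 0 0 1 1 1 1 2 3 3 3
  R[4]: 0 0 1 1 2 2 3 4 4 4
  R[5]: 0 0 1 1 2 2 3 4 5 5
  R[6]: 0 0 1 1 2 2 3 4 5 6
  R[7]: 0 0 1 2 3 3 4 5 6 7
  R[8]: 0 1 2 3 4 4 5 6 7 8
  R[9]: 0 1 2 3 4 5 6 7 8 9
  R[10]: 1 2 3 4 5 6 7 8 9 10

giving w = (3, 7, 8, 5, 9, 10, 4, 2, 6, 1) via Δ²R.

ℓ(w)=27; the 5 essential cells (i,j,r):

[(3, 6, 1), (6, 4, 1), (6, 6, 2), (7, 2, 0), (9, 1, 0)]


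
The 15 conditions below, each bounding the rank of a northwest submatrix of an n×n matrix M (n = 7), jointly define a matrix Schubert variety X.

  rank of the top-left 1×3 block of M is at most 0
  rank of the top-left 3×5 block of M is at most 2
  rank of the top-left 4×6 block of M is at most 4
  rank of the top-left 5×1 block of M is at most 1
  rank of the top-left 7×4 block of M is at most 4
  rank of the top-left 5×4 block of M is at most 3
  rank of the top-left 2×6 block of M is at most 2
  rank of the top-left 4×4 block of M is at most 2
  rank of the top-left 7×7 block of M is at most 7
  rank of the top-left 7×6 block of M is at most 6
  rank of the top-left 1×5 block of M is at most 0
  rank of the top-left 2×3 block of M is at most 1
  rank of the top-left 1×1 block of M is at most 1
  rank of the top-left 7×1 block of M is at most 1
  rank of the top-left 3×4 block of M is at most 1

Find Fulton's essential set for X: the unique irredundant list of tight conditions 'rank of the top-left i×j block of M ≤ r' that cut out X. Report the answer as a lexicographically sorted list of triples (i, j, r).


Reconstructing r_w from the 15 given conditions:

  R[1]: 0 | 0 | 0 | 0 | 0 | 1 | 1
  R[2]: 1 | 1 | 1 | 1 | 1 | 2 | 2
  R[3]: 1 | 1 | 1 | 1 | 2 | 3 | 3
  R[4]: 1 | 2 | 2 | 2 | 3 | 4 | 4
  R[5]: 1 | 2 | 3 | 3 | 4 | 5 | 5
  R[6]: 1 | 2 | 3 | 4 | 5 | 6 | 6
  R[7]: 1 | 2 | 3 | 4 | 5 | 6 | 7

reading off 1-entries of Δ²R: w = (6, 1, 5, 2, 3, 4, 7).

Rothe diagram D(w) (8 cells), 2 SE-corners (essential conditions):

[(1, 5, 0), (3, 4, 1)]


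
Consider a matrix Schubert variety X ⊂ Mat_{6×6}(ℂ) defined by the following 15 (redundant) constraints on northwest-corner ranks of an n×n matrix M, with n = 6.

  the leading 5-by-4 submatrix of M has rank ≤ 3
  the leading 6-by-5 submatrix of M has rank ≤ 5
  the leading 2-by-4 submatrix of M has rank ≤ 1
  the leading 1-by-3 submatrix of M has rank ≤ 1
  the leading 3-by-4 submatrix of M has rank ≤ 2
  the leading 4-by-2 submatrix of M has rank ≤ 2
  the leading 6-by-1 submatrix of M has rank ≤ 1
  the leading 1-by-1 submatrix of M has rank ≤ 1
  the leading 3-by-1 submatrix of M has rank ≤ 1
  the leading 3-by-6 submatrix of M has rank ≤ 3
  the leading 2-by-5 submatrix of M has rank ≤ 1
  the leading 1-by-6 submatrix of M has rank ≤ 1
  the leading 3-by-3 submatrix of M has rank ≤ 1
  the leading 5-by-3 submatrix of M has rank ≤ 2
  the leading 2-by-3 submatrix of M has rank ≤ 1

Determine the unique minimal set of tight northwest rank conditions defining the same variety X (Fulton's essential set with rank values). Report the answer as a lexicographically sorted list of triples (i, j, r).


Reconstructing r_w from the 15 given conditions:

  i=1: 1  1  1  1  1  1
  i=2: 1  1  1  1  1  2
  i=3: 1  1  1  2  2  3
  i=4: 1  2  2  3  3  4
  i=5: 1  2  2  3  4  5
  i=6: 1  2  3  4  5  6

second differences of R give the permutation w = (1, 6, 4, 2, 5, 3).

Fulton essential set (3 of the 7 Rothe cells):

[(2, 5, 1), (3, 3, 1), (5, 3, 2)]


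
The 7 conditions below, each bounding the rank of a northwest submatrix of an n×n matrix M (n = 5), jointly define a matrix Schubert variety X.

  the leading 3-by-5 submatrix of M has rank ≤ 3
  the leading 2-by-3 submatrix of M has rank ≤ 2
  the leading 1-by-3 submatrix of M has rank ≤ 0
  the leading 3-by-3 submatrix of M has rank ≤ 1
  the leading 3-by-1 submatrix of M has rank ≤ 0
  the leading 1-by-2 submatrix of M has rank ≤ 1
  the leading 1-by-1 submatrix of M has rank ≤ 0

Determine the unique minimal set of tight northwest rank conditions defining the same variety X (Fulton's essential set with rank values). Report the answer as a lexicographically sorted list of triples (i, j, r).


Computing R[i][j] = min implied NW-rank bound (n=5, 7 conditions):

  0, 0, 0, 1, 1
  0, 1, 1, 2, 2
  0, 1, 1, 2, 3
  1, 2, 2, 3, 4
  1, 2, 3, 4, 5

reading off 1-entries of Δ²R: w = (4, 2, 5, 1, 3).

D(w) has 6 cells with 3 SE-corners; essential set:

[(1, 3, 0), (3, 1, 0), (3, 3, 1)]


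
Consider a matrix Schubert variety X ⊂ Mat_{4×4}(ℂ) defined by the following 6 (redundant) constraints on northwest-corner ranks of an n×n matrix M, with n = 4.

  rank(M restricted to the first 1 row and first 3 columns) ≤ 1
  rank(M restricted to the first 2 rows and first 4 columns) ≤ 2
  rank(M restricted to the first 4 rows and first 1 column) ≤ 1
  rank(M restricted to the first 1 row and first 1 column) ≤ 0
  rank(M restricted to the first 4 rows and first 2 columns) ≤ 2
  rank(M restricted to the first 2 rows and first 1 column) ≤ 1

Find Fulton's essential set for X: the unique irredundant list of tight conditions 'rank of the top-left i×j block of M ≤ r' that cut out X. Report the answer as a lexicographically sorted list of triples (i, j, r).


Propagating the 6 rank bounds to every northwest block:

  R[1]: 0 | 1 | 1 | 1
  R[2]: 1 | 2 | 2 | 2
  R[3]: 1 | 2 | 3 | 3
  R[4]: 1 | 2 | 3 | 4

reading off 1-entries of Δ²R: w = (2, 1, 3, 4).

ℓ(w)=1; the 1 essential cell (i,j,r):

[(1, 1, 0)]


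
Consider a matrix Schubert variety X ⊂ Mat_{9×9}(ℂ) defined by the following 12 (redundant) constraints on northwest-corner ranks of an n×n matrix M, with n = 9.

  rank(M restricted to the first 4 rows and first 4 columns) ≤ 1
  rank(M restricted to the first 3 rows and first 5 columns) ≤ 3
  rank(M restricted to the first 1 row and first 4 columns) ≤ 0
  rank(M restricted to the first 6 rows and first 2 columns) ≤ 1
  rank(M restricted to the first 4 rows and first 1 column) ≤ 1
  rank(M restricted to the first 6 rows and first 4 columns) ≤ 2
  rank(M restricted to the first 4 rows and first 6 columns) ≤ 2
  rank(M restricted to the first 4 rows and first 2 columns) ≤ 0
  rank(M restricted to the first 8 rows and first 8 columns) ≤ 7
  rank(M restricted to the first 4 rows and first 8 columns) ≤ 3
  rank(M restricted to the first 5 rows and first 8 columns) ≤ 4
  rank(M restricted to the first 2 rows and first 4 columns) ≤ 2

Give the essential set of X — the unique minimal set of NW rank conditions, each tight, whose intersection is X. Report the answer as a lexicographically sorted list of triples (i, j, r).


Computing R[i][j] = min implied NW-rank bound (n=9, 12 conditions):

  R[1]: 0, 0, 0, 0, 1, 1, 1, 1, 1
  R[2]: 0, 0, 1, 1, 2, 2, 2, 2, 2
  R[3]: 0, 0, 1, 1, 2, 2, 3, 3, 3
  R[4]: 0, 0, 1, 1, 2, 2, 3, 3, 4
  R[5]: 1, 1, 2, 2, 3, 3, 4, 4, 5
  R[6]: 1, 1, 2, 2, 3, 4, 5, 5, 6
  R[7]: 1, 2, 3, 3, 4, 5, 6, 6, 7
  R[8]: 1, 2, 3, 4, 5, 6, 7, 7, 8
  R[9]: 1, 2, 3, 4, 5, 6, 7, 8, 9

the unique w with this rank table is (5, 3, 7, 9, 1, 6, 2, 4, 8).

Fulton essential set (7 of the 17 Rothe cells):

[(1, 4, 0), (4, 2, 0), (4, 4, 1), (4, 6, 2), (4, 8, 3), (6, 2, 1), (6, 4, 2)]


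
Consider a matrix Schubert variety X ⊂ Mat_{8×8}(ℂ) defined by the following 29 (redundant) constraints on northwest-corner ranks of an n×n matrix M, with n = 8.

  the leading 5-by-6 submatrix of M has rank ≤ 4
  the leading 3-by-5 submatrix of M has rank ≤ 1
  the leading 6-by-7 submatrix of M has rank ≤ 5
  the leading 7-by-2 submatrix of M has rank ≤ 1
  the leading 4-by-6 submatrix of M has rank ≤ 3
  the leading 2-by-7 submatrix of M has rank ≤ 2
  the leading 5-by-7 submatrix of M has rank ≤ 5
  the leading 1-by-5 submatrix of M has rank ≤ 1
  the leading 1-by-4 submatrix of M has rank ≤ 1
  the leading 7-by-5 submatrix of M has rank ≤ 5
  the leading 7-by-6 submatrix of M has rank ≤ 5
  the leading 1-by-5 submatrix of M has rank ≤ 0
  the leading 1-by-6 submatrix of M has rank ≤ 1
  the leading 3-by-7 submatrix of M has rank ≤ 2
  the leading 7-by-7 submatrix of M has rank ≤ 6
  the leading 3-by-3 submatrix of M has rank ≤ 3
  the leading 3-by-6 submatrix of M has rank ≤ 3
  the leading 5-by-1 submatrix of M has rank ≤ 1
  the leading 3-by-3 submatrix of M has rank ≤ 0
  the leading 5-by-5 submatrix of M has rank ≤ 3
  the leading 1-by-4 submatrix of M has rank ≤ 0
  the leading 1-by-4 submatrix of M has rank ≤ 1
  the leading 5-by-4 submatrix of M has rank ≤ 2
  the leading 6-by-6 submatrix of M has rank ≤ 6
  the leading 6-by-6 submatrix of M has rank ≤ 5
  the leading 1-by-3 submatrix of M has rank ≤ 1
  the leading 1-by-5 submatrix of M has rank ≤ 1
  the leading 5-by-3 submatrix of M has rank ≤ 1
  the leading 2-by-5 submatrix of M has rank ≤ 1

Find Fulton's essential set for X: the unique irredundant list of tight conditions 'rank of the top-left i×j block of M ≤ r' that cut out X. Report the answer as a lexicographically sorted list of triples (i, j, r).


Propagating the 29 rank bounds to every northwest block:

  R[1]: 0 | 0 | 0 | 0 | 0 | 1 | 1 | 1
  R[2]: 0 | 0 | 0 | 1 | 1 | 2 | 2 | 2
  R[3]: 0 | 0 | 0 | 1 | 1 | 2 | 2 | 3
  R[4]: 1 | 1 | 1 | 2 | 2 | 3 | 3 | 4
  R[5]: 1 | 1 | 1 | 2 | 3 | 4 | 4 | 5
  R[6]: 1 | 1 | 2 | 3 | 4 | 5 | 5 | 6
  R[7]: 1 | 1 | 2 | 3 | 4 | 5 | 6 | 7
  R[8]: 1 | 2 | 3 | 4 | 5 | 6 | 7 | 8

second differences of R give the permutation w = (6, 4, 8, 1, 5, 3, 7, 2).

Rothe diagram D(w) (17 cells), 6 SE-corners (essential conditions):

[(1, 5, 0), (3, 3, 0), (3, 5, 1), (3, 7, 2), (5, 3, 1), (7, 2, 1)]


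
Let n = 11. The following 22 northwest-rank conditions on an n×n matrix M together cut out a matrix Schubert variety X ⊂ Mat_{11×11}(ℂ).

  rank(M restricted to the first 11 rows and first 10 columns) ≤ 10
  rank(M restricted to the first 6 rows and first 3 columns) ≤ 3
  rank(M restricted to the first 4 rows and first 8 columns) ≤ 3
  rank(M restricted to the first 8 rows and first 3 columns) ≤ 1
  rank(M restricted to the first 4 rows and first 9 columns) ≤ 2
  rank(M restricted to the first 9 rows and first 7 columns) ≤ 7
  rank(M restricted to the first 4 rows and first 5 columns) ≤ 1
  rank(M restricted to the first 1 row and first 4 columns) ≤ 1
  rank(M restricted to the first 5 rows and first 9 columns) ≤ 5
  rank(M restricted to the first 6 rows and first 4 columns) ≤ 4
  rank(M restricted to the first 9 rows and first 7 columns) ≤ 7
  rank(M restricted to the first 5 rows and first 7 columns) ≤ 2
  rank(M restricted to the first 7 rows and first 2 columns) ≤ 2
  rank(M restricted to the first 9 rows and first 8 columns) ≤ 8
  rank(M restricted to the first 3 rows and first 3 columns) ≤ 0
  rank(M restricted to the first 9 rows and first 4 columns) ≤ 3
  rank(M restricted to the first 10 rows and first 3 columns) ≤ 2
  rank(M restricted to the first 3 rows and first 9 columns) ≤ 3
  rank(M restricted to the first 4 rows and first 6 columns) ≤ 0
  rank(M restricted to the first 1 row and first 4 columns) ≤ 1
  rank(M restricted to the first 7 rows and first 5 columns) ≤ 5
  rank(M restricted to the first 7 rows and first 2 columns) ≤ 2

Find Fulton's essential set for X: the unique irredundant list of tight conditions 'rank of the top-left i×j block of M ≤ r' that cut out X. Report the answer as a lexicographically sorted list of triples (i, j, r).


Propagating the 22 rank bounds to every northwest block:

  R[1]: 0  0  0  0  0  0  1  1  1  1  1
  R[2]: 0  0  0  0  0  0  1  2  2  2  2
  R[3]: 0  0  0  0  0  0  1  2  2  3  3
  R[4]: 0  0  0  0  0  0  1  2  2  3  4
  R[5]: 1  1  1  1  1  1  2  3  3  4  5
  R[6]: 1  1  1  2  2  2  3  4  4  5  6
  R[7]: 1  1  1  2  3  3  4  5  5  6  7
  R[8]: 1  1  1  2  3  4  5  6  6  7  8
  R[9]: 1  2  2  3  4  5  6  7  7  8  9
  R[10]: 1  2  2  3  4  5  6  7  8  9  10
  R[11]: 1  2  3  4  5  6  7  8  9  10  11

second differences of R give the permutation w = (7, 8, 10, 11, 1, 4, 5, 6, 2, 9, 3).

Rothe diagram D(w) (33 cells), 4 SE-corners (essential conditions):

[(4, 6, 0), (4, 9, 2), (8, 3, 1), (10, 3, 2)]


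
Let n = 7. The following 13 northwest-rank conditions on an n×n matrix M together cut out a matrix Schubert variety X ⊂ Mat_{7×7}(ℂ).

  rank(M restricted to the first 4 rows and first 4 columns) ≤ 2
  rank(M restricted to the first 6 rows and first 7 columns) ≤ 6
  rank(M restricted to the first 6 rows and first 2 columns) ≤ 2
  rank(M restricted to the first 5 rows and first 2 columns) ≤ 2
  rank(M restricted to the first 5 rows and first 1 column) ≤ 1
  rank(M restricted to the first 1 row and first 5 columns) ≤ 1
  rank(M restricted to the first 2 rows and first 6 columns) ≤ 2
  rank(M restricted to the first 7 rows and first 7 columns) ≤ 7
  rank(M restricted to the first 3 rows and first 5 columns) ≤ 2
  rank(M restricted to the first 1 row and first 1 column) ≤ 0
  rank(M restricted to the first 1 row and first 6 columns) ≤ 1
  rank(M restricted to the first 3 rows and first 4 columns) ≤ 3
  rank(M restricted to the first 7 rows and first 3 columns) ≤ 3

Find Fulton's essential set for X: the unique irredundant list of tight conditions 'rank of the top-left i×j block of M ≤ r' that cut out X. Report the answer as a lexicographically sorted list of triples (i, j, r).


Reconstructing r_w from the 13 given conditions:

  0 | 1 | 1 | 1 | 1 | 1 | 1
  1 | 2 | 2 | 2 | 2 | 2 | 2
  1 | 2 | 2 | 2 | 2 | 3 | 3
  1 | 2 | 2 | 2 | 3 | 4 | 4
  1 | 2 | 3 | 3 | 4 | 5 | 5
  1 | 2 | 3 | 4 | 5 | 6 | 6
  1 | 2 | 3 | 4 | 5 | 6 | 7

hence w(1..7) = (2, 1, 6, 5, 3, 4, 7).

Fulton essential set (3 of the 6 Rothe cells):

[(1, 1, 0), (3, 5, 2), (4, 4, 2)]


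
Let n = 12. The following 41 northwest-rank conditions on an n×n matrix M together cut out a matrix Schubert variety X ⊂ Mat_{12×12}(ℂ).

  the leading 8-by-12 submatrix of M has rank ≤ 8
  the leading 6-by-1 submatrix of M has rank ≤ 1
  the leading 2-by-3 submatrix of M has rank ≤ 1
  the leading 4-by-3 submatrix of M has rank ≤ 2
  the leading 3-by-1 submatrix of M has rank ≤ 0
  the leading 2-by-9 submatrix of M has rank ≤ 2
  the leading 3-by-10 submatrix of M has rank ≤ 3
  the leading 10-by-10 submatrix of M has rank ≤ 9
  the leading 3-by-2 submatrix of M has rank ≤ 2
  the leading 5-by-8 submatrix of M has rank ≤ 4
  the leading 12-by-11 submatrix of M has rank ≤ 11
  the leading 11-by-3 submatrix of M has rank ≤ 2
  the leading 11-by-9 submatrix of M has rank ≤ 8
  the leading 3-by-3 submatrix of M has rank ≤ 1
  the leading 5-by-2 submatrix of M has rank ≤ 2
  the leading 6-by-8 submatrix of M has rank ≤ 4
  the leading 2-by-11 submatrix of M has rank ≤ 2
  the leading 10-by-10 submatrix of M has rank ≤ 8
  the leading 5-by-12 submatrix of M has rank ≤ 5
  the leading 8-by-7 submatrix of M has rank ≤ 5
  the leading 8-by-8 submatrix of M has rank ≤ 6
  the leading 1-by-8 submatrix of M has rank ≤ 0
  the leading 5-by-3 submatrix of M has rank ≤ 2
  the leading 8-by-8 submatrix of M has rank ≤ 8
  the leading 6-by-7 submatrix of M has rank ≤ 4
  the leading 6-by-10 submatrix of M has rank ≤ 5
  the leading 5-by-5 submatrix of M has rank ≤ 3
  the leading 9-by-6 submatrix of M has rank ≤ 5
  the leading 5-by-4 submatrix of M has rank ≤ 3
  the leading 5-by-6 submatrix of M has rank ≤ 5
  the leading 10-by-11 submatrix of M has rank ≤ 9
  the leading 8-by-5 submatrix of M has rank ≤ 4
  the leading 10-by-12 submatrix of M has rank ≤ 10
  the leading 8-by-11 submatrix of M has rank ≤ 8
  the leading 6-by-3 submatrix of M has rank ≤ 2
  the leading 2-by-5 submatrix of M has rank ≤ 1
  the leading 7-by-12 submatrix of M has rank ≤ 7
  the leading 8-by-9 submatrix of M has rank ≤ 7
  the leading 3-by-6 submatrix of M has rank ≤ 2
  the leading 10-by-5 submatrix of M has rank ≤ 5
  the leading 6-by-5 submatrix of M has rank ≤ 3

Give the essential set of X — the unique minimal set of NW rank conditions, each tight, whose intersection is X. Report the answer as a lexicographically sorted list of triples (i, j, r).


Propagating the 41 rank bounds to every northwest block:

  i=1: 0, 0, 0, 0, 0, 0, 0, 0, 1, 1, 1, 1
  i=2: 0, 1, 1, 1, 1, 1, 1, 1, 2, 2, 2, 2
  i=3: 0, 1, 1, 2, 2, 2, 2, 2, 3, 3, 3, 3
  i=4: 1, 2, 2, 3, 3, 3, 3, 3, 4, 4, 4, 4
  i=5: 1, 2, 2, 3, 3, 4, 4, 4, 5, 5, 5, 5
  i=6: 1, 2, 2, 3, 3, 4, 4, 4, 5, 5, 6, 6
  i=7: 1, 2, 2, 3, 4, 5, 5, 5, 6, 6, 7, 7
  i=8: 1, 2, 2, 3, 4, 5, 5, 6, 7, 7, 8, 8
  i=9: 1, 2, 2, 3, 4, 5, 6, 7, 8, 8, 9, 9
  i=10: 1, 2, 2, 3, 4, 5, 6, 7, 8, 8, 9, 10
  i=11: 1, 2, 2, 3, 4, 5, 6, 7, 8, 9, 10, 11
  i=12: 1, 2, 3, 4, 5, 6, 7, 8, 9, 10, 11, 12

second differences of R give the permutation w = (9, 2, 4, 1, 6, 11, 5, 8, 7, 12, 10, 3).

9 SE-corners of the 25-cell Rothe diagram give Ess(w):

[(1, 8, 0), (3, 1, 0), (3, 3, 1), (6, 5, 3), (6, 8, 4), (6, 10, 5), (8, 7, 5), (10, 10, 8), (11, 3, 2)]


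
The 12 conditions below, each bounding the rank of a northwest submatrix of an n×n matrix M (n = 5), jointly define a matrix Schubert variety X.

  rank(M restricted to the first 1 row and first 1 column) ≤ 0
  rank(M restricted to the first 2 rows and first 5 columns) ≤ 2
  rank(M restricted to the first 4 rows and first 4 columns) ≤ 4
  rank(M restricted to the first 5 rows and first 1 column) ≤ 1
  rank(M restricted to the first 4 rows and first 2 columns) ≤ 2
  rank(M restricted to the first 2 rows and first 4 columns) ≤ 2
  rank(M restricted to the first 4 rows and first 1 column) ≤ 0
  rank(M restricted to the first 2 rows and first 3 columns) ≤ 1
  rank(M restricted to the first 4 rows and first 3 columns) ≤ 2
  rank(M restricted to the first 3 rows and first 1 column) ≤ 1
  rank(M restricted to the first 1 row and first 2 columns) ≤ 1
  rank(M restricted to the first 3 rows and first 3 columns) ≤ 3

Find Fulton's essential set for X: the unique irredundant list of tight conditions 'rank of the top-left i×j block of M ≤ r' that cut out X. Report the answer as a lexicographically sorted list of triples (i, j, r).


Reconstructing r_w from the 12 given conditions:

  R[1]: 0 | 1 | 1 | 1 | 1
  R[2]: 0 | 1 | 1 | 2 | 2
  R[3]: 0 | 1 | 2 | 3 | 3
  R[4]: 0 | 1 | 2 | 3 | 4
  R[5]: 1 | 2 | 3 | 4 | 5

the unique w with this rank table is (2, 4, 3, 5, 1).

2 SE-corners of the 5-cell Rothe diagram give Ess(w):

[(2, 3, 1), (4, 1, 0)]


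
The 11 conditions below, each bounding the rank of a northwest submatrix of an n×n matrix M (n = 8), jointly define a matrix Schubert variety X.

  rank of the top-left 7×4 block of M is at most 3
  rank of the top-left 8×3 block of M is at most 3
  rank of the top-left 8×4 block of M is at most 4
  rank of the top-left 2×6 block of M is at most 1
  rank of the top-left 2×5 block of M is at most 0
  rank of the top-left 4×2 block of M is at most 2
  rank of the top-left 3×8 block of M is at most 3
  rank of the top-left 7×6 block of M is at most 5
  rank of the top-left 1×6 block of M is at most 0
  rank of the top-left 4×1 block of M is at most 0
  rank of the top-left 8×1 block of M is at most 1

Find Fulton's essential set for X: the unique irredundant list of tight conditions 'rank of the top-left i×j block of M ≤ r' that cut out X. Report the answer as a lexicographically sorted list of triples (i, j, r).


The tightest implied rank at each (i,j), from the 11 conditions:

  i=1: 0, 0, 0, 0, 0, 0, 1, 1
  i=2: 0, 0, 0, 0, 0, 1, 2, 2
  i=3: 0, 1, 1, 1, 1, 2, 3, 3
  i=4: 0, 1, 2, 2, 2, 3, 4, 4
  i=5: 1, 2, 3, 3, 3, 4, 5, 5
  i=6: 1, 2, 3, 3, 4, 5, 6, 6
  i=7: 1, 2, 3, 3, 4, 5, 6, 7
  i=8: 1, 2, 3, 4, 5, 6, 7, 8

so w = (7, 6, 2, 3, 1, 5, 8, 4).

|D(w)|=15, |Ess(w)|=4:

[(1, 6, 0), (2, 5, 0), (4, 1, 0), (7, 4, 3)]


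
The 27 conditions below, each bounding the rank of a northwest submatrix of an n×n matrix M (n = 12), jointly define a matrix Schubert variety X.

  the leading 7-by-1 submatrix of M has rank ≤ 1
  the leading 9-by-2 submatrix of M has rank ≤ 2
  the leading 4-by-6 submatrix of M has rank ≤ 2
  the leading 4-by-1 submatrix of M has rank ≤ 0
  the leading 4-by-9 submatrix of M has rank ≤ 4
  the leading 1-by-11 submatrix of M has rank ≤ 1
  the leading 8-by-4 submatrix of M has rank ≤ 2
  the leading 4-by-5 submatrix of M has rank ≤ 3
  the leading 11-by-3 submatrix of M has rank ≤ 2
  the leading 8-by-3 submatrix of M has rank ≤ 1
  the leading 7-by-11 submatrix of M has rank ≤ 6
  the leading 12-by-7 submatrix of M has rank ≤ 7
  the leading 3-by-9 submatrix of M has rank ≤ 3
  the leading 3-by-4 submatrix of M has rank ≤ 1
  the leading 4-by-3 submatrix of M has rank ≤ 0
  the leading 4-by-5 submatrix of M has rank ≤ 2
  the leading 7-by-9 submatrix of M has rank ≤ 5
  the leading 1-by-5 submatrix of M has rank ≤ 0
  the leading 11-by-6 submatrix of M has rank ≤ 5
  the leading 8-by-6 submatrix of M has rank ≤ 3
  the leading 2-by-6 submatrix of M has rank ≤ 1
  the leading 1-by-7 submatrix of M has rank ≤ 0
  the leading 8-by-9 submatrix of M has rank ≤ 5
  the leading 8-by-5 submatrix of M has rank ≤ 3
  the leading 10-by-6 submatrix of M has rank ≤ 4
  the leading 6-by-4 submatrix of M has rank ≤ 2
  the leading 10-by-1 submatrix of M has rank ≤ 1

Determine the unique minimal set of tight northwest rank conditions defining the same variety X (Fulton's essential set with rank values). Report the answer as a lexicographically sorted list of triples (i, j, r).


Propagating the 27 rank bounds to every northwest block:

  R[1]: 0 | 0 | 0 | 0 | 0 | 0 | 0 | 1 | 1 | 1 | 1 | 1
  R[2]: 0 | 0 | 0 | 1 | 1 | 1 | 1 | 2 | 2 | 2 | 2 | 2
  R[3]: 0 | 0 | 0 | 1 | 2 | 2 | 2 | 3 | 3 | 3 | 3 | 3
  R[4]: 0 | 0 | 0 | 1 | 2 | 2 | 3 | 4 | 4 | 4 | 4 | 4
  R[5]: 1 | 1 | 1 | 2 | 3 | 3 | 4 | 5 | 5 | 5 | 5 | 5
  R[6]: 1 | 1 | 1 | 2 | 3 | 3 | 4 | 5 | 5 | 6 | 6 | 6
  R[7]: 1 | 1 | 1 | 2 | 3 | 3 | 4 | 5 | 5 | 6 | 6 | 7
  R[8]: 1 | 1 | 1 | 2 | 3 | 3 | 4 | 5 | 5 | 6 | 7 | 8
  R[9]: 1 | 2 | 2 | 3 | 4 | 4 | 5 | 6 | 6 | 7 | 8 | 9
  R[10]: 1 | 2 | 2 | 3 | 4 | 4 | 5 | 6 | 7 | 8 | 9 | 10
  R[11]: 1 | 2 | 2 | 3 | 4 | 5 | 6 | 7 | 8 | 9 | 10 | 11
  R[12]: 1 | 2 | 3 | 4 | 5 | 6 | 7 | 8 | 9 | 10 | 11 | 12

reading off 1-entries of Δ²R: w = (8, 4, 5, 7, 1, 10, 12, 11, 2, 9, 6, 3).

|D(w)|=33, |Ess(w)|=9:

[(1, 7, 0), (4, 3, 0), (4, 6, 2), (7, 11, 6), (8, 3, 1), (8, 6, 3), (8, 9, 5), (10, 6, 4), (11, 3, 2)]
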